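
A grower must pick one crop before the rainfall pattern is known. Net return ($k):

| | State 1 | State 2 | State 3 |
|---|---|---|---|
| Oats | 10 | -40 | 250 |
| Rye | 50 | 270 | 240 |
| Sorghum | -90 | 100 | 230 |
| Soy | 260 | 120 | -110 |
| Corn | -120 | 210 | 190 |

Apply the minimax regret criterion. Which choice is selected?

Rye

Column bests: State 1=260, State 2=270, State 3=250.
Oats regrets: 250, 310, 0 → max 310
Rye regrets: 210, 0, 10 → max 210
Sorghum regrets: 350, 170, 20 → max 350
Soy regrets: 0, 150, 360 → max 360
Corn regrets: 380, 60, 60 → max 380
Smallest max regret = 210 → Rye.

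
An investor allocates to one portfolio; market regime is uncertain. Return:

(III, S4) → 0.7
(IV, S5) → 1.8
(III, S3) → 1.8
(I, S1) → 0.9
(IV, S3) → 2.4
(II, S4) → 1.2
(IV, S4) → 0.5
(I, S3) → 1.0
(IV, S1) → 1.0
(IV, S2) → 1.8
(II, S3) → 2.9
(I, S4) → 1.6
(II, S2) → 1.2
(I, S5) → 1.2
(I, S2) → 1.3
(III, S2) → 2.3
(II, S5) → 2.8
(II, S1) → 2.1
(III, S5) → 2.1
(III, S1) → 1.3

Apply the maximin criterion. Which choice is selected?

Row minima: I=0.9, II=1.2, III=0.7, IV=0.5
Best worst-case = 1.2 → II.

II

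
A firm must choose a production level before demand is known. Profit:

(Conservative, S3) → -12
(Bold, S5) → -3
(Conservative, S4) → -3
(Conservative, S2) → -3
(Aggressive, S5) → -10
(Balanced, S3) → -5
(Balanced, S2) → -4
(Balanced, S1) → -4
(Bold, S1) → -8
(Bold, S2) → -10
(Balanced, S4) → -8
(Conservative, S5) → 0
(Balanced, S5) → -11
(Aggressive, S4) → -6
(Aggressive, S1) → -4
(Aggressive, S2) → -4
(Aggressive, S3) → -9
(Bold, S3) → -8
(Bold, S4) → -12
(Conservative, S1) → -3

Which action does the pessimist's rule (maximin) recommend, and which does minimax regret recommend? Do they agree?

maximin → Aggressive; minimax regret → Conservative (disagree)

Row minima: Conservative=-12, Balanced=-11, Aggressive=-10, Bold=-12
Best worst-case = -10 → Aggressive.
Column bests: S1=-3, S2=-3, S3=-5, S4=-3, S5=0.
Conservative regrets: 0, 0, 7, 0, 0 → max 7
Balanced regrets: 1, 1, 0, 5, 11 → max 11
Aggressive regrets: 1, 1, 4, 3, 10 → max 10
Bold regrets: 5, 7, 3, 9, 3 → max 9
Smallest max regret = 7 → Conservative.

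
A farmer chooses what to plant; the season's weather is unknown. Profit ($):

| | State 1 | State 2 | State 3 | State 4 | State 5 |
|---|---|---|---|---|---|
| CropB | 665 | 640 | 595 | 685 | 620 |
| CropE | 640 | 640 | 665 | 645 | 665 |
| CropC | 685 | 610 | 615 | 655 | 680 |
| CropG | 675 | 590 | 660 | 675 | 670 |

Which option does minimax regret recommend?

CropE

Column bests: State 1=685, State 2=640, State 3=665, State 4=685, State 5=680.
CropB regrets: 20, 0, 70, 0, 60 → max 70
CropE regrets: 45, 0, 0, 40, 15 → max 45
CropC regrets: 0, 30, 50, 30, 0 → max 50
CropG regrets: 10, 50, 5, 10, 10 → max 50
Smallest max regret = 45 → CropE.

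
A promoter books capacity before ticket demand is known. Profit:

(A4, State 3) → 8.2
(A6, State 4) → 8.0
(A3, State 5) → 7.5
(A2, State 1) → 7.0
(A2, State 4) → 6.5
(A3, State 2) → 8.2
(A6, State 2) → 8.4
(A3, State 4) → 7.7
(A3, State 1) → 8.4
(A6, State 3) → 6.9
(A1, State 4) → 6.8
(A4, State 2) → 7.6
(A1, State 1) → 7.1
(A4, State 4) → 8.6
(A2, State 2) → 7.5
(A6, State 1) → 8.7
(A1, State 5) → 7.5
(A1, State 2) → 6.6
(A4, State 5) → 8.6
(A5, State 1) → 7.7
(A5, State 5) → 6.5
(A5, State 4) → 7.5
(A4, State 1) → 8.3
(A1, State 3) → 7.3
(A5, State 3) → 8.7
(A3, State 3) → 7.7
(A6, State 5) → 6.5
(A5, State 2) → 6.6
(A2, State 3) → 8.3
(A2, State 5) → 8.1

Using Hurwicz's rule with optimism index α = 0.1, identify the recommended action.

A1: 0.1·7.5 + 0.9·6.6 = 6.69
A2: 0.1·8.3 + 0.9·6.5 = 6.68
A3: 0.1·8.4 + 0.9·7.5 = 7.59
A4: 0.1·8.6 + 0.9·7.6 = 7.7
A5: 0.1·8.7 + 0.9·6.5 = 6.72
A6: 0.1·8.7 + 0.9·6.5 = 6.72
Highest Hurwicz score = 7.7 → A4.

A4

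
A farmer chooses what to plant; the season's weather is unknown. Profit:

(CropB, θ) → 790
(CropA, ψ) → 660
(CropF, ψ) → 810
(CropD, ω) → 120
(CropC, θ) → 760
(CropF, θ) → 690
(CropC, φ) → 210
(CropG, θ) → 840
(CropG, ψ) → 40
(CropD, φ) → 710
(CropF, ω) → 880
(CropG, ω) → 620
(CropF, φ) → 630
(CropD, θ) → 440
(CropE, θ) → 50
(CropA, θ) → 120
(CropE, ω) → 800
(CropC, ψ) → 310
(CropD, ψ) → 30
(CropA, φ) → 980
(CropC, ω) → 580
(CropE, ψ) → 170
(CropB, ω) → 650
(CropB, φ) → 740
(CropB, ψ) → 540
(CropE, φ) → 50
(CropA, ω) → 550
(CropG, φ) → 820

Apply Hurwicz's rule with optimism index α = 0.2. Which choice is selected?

CropF

CropF: 0.2·880 + 0.8·630 = 680
CropG: 0.2·840 + 0.8·40 = 200
CropD: 0.2·710 + 0.8·30 = 166
CropA: 0.2·980 + 0.8·120 = 292
CropC: 0.2·760 + 0.8·210 = 320
CropE: 0.2·800 + 0.8·50 = 200
CropB: 0.2·790 + 0.8·540 = 590
Highest Hurwicz score = 680 → CropF.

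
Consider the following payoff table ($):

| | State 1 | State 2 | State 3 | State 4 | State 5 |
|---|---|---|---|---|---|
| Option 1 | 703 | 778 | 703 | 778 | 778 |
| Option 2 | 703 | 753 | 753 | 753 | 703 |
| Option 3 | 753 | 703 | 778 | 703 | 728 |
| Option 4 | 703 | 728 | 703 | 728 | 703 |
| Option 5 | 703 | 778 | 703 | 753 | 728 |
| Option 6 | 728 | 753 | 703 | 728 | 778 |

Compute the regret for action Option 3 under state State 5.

50

Best payoff under State 5 is 778.
Regret = 778 − 728 = 50.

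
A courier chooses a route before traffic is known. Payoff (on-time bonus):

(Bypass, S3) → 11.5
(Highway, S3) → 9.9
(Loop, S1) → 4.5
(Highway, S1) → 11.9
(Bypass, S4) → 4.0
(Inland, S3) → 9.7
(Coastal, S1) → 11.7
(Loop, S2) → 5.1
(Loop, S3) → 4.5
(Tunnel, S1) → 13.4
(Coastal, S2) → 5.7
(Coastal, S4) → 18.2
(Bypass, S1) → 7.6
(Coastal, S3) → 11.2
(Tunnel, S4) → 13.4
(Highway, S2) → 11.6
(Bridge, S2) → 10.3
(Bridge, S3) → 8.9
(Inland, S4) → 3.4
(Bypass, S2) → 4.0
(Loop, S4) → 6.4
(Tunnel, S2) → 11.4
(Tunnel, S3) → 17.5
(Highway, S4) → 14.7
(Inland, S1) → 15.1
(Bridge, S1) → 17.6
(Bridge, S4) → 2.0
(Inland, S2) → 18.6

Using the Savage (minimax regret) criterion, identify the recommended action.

Column bests: S1=17.6, S2=18.6, S3=17.5, S4=18.2.
Tunnel regrets: 4.2, 7.2, 0.0, 4.8 → max 7.2
Inland regrets: 2.5, 0.0, 7.8, 14.8 → max 14.8
Bridge regrets: 0.0, 8.3, 8.6, 16.2 → max 16.2
Coastal regrets: 5.9, 12.9, 6.3, 0.0 → max 12.9
Loop regrets: 13.1, 13.5, 13.0, 11.8 → max 13.5
Highway regrets: 5.7, 7.0, 7.6, 3.5 → max 7.6
Bypass regrets: 10.0, 14.6, 6.0, 14.2 → max 14.6
Smallest max regret = 7.2 → Tunnel.

Tunnel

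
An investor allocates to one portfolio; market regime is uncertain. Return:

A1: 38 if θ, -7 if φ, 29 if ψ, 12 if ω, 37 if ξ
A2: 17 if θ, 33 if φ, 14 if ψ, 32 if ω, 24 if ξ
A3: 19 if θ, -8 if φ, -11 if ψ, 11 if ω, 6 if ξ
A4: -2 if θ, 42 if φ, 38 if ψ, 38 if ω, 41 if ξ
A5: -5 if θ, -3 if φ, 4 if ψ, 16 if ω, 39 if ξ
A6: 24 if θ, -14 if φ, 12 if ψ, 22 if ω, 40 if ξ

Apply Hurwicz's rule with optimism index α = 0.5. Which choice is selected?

A2

A1: 0.5·38 + 0.5·(-7) = 15.5
A2: 0.5·33 + 0.5·14 = 23.5
A3: 0.5·19 + 0.5·(-11) = 4
A4: 0.5·42 + 0.5·(-2) = 20
A5: 0.5·39 + 0.5·(-5) = 17
A6: 0.5·40 + 0.5·(-14) = 13
Highest Hurwicz score = 23.5 → A2.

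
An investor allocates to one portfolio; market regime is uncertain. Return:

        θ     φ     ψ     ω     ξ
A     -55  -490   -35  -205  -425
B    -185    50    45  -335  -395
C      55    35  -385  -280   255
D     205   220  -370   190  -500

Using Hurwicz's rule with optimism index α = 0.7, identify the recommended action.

A: 0.7·(-35) + 0.3·(-490) = -171.5
B: 0.7·50 + 0.3·(-395) = -83.5
C: 0.7·255 + 0.3·(-385) = 63
D: 0.7·220 + 0.3·(-500) = 4
Highest Hurwicz score = 63 → C.

C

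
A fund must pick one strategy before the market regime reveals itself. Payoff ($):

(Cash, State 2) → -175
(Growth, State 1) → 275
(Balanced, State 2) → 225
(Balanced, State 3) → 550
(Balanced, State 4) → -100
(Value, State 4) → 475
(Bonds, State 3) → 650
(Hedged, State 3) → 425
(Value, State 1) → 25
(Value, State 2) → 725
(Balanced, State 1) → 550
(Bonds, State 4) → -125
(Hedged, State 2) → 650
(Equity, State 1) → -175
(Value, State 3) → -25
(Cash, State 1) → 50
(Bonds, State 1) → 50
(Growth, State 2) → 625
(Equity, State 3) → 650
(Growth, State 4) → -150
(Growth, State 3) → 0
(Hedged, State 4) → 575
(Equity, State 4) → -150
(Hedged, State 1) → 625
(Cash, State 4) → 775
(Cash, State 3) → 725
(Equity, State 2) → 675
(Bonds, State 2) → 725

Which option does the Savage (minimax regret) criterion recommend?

Column bests: State 1=625, State 2=725, State 3=725, State 4=775.
Hedged regrets: 0, 75, 300, 200 → max 300
Bonds regrets: 575, 0, 75, 900 → max 900
Value regrets: 600, 0, 750, 300 → max 750
Cash regrets: 575, 900, 0, 0 → max 900
Growth regrets: 350, 100, 725, 925 → max 925
Balanced regrets: 75, 500, 175, 875 → max 875
Equity regrets: 800, 50, 75, 925 → max 925
Smallest max regret = 300 → Hedged.

Hedged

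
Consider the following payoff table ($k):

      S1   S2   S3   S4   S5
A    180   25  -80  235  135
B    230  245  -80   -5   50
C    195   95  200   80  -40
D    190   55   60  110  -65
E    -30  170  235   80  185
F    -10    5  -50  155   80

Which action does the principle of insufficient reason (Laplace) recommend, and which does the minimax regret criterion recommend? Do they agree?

laplace → E; minimax regret → C (disagree)

Row averages: A=99, B=88, C=106, D=70, E=128, F=36
Highest average = 128 → E.
Column bests: S1=230, S2=245, S3=235, S4=235, S5=185.
A regrets: 50, 220, 315, 0, 50 → max 315
B regrets: 0, 0, 315, 240, 135 → max 315
C regrets: 35, 150, 35, 155, 225 → max 225
D regrets: 40, 190, 175, 125, 250 → max 250
E regrets: 260, 75, 0, 155, 0 → max 260
F regrets: 240, 240, 285, 80, 105 → max 285
Smallest max regret = 225 → C.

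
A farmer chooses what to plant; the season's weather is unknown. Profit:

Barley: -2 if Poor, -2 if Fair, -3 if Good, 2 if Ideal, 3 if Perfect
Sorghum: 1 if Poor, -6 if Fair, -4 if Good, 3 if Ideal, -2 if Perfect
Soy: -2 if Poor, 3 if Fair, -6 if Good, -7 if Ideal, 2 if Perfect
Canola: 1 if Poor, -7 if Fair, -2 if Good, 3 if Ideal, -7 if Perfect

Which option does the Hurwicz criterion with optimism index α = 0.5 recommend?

Barley

Barley: 0.5·3 + 0.5·(-3) = 0
Sorghum: 0.5·3 + 0.5·(-6) = -1.5
Soy: 0.5·3 + 0.5·(-7) = -2
Canola: 0.5·3 + 0.5·(-7) = -2
Highest Hurwicz score = 0 → Barley.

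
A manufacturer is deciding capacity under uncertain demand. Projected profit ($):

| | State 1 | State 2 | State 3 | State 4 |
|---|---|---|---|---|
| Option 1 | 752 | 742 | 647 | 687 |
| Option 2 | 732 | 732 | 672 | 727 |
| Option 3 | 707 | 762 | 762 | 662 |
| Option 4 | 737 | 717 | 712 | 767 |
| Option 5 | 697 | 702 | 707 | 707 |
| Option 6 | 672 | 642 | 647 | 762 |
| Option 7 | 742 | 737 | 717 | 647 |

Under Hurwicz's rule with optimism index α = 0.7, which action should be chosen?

Option 1: 0.7·752 + 0.3·647 = 720.5
Option 2: 0.7·732 + 0.3·672 = 714
Option 3: 0.7·762 + 0.3·662 = 732
Option 4: 0.7·767 + 0.3·712 = 750.5
Option 5: 0.7·707 + 0.3·697 = 704
Option 6: 0.7·762 + 0.3·642 = 726
Option 7: 0.7·742 + 0.3·647 = 713.5
Highest Hurwicz score = 750.5 → Option 4.

Option 4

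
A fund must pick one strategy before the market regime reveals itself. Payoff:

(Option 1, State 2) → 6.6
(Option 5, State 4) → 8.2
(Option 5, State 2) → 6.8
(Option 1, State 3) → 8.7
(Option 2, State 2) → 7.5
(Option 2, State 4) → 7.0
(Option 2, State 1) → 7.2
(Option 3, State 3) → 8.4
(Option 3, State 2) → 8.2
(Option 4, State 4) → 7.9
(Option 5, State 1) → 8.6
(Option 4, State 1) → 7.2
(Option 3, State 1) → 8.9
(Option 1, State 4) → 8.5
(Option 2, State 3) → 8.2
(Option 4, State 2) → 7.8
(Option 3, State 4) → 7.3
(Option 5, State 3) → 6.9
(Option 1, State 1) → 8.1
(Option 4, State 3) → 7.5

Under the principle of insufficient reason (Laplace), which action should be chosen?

Row averages: Option 1=7.975, Option 2=7.475, Option 3=8.2, Option 4=7.6, Option 5=7.625
Highest average = 8.2 → Option 3.

Option 3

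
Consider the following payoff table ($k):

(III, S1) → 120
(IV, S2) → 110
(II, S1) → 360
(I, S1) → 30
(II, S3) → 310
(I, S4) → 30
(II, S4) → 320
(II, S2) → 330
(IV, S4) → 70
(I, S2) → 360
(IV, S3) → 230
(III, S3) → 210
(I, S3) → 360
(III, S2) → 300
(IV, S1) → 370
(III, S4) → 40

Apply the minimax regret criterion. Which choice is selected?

Column bests: S1=370, S2=360, S3=360, S4=320.
I regrets: 340, 0, 0, 290 → max 340
II regrets: 10, 30, 50, 0 → max 50
III regrets: 250, 60, 150, 280 → max 280
IV regrets: 0, 250, 130, 250 → max 250
Smallest max regret = 50 → II.

II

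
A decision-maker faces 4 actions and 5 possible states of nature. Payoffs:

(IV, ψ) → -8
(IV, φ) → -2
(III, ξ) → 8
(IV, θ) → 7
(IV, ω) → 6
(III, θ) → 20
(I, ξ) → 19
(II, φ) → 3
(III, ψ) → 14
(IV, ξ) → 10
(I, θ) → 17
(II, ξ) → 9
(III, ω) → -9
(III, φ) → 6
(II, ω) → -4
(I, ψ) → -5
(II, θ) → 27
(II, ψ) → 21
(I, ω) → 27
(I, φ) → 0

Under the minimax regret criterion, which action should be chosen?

I

Column bests: θ=27, φ=6, ψ=21, ω=27, ξ=19.
I regrets: 10, 6, 26, 0, 0 → max 26
II regrets: 0, 3, 0, 31, 10 → max 31
III regrets: 7, 0, 7, 36, 11 → max 36
IV regrets: 20, 8, 29, 21, 9 → max 29
Smallest max regret = 26 → I.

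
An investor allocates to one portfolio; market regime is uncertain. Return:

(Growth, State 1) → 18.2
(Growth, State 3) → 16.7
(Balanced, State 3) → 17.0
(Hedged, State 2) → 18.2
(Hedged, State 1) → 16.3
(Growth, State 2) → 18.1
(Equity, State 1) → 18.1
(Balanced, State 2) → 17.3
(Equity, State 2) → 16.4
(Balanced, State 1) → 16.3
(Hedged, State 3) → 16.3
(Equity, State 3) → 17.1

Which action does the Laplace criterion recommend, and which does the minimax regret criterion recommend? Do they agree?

laplace → Growth; minimax regret → Growth (agree)

Row averages: Hedged=254/15, Balanced=253/15, Equity=17.2, Growth=53/3
Highest average = 53/3 → Growth.
Column bests: State 1=18.2, State 2=18.2, State 3=17.1.
Hedged regrets: 1.9, 0.0, 0.8 → max 1.9
Balanced regrets: 1.9, 0.9, 0.1 → max 1.9
Equity regrets: 0.1, 1.8, 0.0 → max 1.8
Growth regrets: 0.0, 0.1, 0.4 → max 0.4
Smallest max regret = 0.4 → Growth.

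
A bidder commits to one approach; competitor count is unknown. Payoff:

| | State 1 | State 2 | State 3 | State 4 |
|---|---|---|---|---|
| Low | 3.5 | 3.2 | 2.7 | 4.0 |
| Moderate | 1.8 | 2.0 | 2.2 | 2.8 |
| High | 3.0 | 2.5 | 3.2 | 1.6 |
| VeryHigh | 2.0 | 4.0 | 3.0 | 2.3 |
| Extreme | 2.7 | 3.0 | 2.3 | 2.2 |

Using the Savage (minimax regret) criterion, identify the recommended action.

Low

Column bests: State 1=3.5, State 2=4.0, State 3=3.2, State 4=4.0.
Low regrets: 0.0, 0.8, 0.5, 0.0 → max 0.8
Moderate regrets: 1.7, 2.0, 1.0, 1.2 → max 2.0
High regrets: 0.5, 1.5, 0.0, 2.4 → max 2.4
VeryHigh regrets: 1.5, 0.0, 0.2, 1.7 → max 1.7
Extreme regrets: 0.8, 1.0, 0.9, 1.8 → max 1.8
Smallest max regret = 0.8 → Low.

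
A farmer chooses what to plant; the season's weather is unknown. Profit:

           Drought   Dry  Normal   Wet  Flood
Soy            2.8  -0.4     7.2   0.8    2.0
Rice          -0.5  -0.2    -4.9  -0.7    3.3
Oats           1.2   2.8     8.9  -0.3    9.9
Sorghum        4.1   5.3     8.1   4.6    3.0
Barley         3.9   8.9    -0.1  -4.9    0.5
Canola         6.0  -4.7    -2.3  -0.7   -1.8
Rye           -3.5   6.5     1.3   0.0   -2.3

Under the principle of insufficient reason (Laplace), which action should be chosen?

Sorghum

Row averages: Soy=2.48, Rice=-0.6, Oats=4.5, Sorghum=5.02, Barley=1.66, Canola=-0.7, Rye=0.4
Highest average = 5.02 → Sorghum.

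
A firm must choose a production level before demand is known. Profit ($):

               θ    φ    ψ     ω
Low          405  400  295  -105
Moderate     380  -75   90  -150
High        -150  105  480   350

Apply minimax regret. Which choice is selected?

Column bests: θ=405, φ=400, ψ=480, ω=350.
Low regrets: 0, 0, 185, 455 → max 455
Moderate regrets: 25, 475, 390, 500 → max 500
High regrets: 555, 295, 0, 0 → max 555
Smallest max regret = 455 → Low.

Low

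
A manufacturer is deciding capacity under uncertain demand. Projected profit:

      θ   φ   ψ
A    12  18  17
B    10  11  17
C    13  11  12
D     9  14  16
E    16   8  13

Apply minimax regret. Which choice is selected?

A

Column bests: θ=16, φ=18, ψ=17.
A regrets: 4, 0, 0 → max 4
B regrets: 6, 7, 0 → max 7
C regrets: 3, 7, 5 → max 7
D regrets: 7, 4, 1 → max 7
E regrets: 0, 10, 4 → max 10
Smallest max regret = 4 → A.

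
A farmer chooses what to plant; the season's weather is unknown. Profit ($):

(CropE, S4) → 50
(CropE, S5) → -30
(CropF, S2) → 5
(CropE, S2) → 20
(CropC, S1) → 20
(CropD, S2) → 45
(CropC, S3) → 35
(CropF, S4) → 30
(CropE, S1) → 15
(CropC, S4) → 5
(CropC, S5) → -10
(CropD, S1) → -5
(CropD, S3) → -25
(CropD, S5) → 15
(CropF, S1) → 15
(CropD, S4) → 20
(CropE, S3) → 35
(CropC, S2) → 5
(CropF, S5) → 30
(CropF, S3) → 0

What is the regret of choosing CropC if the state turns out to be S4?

45

Best payoff under S4 is 50.
Regret = 50 − 5 = 45.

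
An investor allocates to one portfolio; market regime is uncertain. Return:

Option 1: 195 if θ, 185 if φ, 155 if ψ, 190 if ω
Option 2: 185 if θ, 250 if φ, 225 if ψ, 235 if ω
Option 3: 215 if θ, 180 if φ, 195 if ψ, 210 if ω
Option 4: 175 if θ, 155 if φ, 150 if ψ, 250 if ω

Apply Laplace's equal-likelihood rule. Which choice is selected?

Option 2

Row averages: Option 1=181.25, Option 2=223.75, Option 3=200, Option 4=182.5
Highest average = 223.75 → Option 2.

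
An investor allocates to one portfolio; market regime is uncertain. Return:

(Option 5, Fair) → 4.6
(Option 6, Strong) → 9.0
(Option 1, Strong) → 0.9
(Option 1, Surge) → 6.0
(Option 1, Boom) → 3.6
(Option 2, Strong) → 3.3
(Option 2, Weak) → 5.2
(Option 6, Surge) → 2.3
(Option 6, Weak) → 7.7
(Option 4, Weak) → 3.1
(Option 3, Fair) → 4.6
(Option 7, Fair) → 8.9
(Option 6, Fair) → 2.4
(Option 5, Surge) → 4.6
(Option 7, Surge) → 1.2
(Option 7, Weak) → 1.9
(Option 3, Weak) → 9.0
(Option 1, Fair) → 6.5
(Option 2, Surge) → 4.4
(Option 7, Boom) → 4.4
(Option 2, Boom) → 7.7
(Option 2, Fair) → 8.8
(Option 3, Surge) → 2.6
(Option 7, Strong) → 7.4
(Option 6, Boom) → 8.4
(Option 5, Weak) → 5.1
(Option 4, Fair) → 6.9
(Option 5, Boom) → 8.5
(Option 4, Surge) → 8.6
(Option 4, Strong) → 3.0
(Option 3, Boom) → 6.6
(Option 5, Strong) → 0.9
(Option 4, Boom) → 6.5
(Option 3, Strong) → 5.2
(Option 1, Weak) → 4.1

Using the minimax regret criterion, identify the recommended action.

Column bests: Weak=9.0, Fair=8.9, Strong=9.0, Boom=8.5, Surge=8.6.
Option 1 regrets: 4.9, 2.4, 8.1, 4.9, 2.6 → max 8.1
Option 2 regrets: 3.8, 0.1, 5.7, 0.8, 4.2 → max 5.7
Option 3 regrets: 0.0, 4.3, 3.8, 1.9, 6.0 → max 6.0
Option 4 regrets: 5.9, 2.0, 6.0, 2.0, 0.0 → max 6.0
Option 5 regrets: 3.9, 4.3, 8.1, 0.0, 4.0 → max 8.1
Option 6 regrets: 1.3, 6.5, 0.0, 0.1, 6.3 → max 6.5
Option 7 regrets: 7.1, 0.0, 1.6, 4.1, 7.4 → max 7.4
Smallest max regret = 5.7 → Option 2.

Option 2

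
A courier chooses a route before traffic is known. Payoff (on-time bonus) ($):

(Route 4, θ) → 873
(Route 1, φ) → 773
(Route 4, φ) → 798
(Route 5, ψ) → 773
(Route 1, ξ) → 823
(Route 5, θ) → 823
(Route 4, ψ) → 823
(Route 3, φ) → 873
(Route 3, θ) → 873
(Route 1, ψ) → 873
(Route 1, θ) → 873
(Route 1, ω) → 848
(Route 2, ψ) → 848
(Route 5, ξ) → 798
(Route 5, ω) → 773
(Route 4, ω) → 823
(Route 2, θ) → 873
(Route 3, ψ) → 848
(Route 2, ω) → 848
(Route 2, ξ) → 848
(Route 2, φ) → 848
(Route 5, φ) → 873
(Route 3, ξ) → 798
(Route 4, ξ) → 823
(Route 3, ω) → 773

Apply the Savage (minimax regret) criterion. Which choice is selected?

Column bests: θ=873, φ=873, ψ=873, ω=848, ξ=848.
Route 1 regrets: 0, 100, 0, 0, 25 → max 100
Route 2 regrets: 0, 25, 25, 0, 0 → max 25
Route 3 regrets: 0, 0, 25, 75, 50 → max 75
Route 4 regrets: 0, 75, 50, 25, 25 → max 75
Route 5 regrets: 50, 0, 100, 75, 50 → max 100
Smallest max regret = 25 → Route 2.

Route 2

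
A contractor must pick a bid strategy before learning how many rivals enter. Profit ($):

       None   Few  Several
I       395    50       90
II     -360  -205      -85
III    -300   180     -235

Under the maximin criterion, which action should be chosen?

Row minima: I=50, II=-360, III=-300
Best worst-case = 50 → I.

I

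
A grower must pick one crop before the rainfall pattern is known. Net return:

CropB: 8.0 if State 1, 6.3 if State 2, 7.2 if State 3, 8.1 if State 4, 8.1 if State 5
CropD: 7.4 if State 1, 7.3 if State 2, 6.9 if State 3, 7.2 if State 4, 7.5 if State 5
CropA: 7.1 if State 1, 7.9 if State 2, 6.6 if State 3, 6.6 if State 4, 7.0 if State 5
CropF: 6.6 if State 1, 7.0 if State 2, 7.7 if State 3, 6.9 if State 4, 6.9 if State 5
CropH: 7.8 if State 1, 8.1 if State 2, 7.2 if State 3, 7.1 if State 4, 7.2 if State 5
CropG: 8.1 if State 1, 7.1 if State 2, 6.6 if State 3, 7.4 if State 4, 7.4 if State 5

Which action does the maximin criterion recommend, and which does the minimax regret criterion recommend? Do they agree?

Row minima: CropB=6.3, CropD=6.9, CropA=6.6, CropF=6.6, CropH=7.1, CropG=6.6
Best worst-case = 7.1 → CropH.
Column bests: State 1=8.1, State 2=8.1, State 3=7.7, State 4=8.1, State 5=8.1.
CropB regrets: 0.1, 1.8, 0.5, 0.0, 0.0 → max 1.8
CropD regrets: 0.7, 0.8, 0.8, 0.9, 0.6 → max 0.9
CropA regrets: 1.0, 0.2, 1.1, 1.5, 1.1 → max 1.5
CropF regrets: 1.5, 1.1, 0.0, 1.2, 1.2 → max 1.5
CropH regrets: 0.3, 0.0, 0.5, 1.0, 0.9 → max 1.0
CropG regrets: 0.0, 1.0, 1.1, 0.7, 0.7 → max 1.1
Smallest max regret = 0.9 → CropD.

maximin → CropH; minimax regret → CropD (disagree)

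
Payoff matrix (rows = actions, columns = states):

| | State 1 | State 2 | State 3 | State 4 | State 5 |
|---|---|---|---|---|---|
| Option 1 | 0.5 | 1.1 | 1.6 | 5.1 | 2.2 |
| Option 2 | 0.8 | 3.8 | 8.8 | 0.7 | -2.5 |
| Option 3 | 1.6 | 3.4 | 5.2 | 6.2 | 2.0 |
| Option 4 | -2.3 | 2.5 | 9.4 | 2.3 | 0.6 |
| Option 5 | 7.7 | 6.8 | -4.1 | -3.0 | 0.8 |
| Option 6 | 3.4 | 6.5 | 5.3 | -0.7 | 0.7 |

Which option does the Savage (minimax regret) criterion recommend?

Column bests: State 1=7.7, State 2=6.8, State 3=9.4, State 4=6.2, State 5=2.2.
Option 1 regrets: 7.2, 5.7, 7.8, 1.1, 0.0 → max 7.8
Option 2 regrets: 6.9, 3.0, 0.6, 5.5, 4.7 → max 6.9
Option 3 regrets: 6.1, 3.4, 4.2, 0.0, 0.2 → max 6.1
Option 4 regrets: 10.0, 4.3, 0.0, 3.9, 1.6 → max 10.0
Option 5 regrets: 0.0, 0.0, 13.5, 9.2, 1.4 → max 13.5
Option 6 regrets: 4.3, 0.3, 4.1, 6.9, 1.5 → max 6.9
Smallest max regret = 6.1 → Option 3.

Option 3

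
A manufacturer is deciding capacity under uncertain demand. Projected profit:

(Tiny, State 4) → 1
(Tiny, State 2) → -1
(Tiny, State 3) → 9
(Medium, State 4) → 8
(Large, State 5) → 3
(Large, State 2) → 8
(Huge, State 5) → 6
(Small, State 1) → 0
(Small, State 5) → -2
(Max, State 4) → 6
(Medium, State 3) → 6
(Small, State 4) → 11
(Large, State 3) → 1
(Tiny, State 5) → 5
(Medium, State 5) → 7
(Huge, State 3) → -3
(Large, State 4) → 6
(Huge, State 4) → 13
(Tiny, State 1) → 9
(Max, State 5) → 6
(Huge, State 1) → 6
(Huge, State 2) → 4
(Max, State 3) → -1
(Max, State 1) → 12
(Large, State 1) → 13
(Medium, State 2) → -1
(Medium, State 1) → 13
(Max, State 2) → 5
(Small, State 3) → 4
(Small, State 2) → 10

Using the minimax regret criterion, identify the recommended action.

Large

Column bests: State 1=13, State 2=10, State 3=9, State 4=13, State 5=7.
Tiny regrets: 4, 11, 0, 12, 2 → max 12
Small regrets: 13, 0, 5, 2, 9 → max 13
Medium regrets: 0, 11, 3, 5, 0 → max 11
Large regrets: 0, 2, 8, 7, 4 → max 8
Huge regrets: 7, 6, 12, 0, 1 → max 12
Max regrets: 1, 5, 10, 7, 1 → max 10
Smallest max regret = 8 → Large.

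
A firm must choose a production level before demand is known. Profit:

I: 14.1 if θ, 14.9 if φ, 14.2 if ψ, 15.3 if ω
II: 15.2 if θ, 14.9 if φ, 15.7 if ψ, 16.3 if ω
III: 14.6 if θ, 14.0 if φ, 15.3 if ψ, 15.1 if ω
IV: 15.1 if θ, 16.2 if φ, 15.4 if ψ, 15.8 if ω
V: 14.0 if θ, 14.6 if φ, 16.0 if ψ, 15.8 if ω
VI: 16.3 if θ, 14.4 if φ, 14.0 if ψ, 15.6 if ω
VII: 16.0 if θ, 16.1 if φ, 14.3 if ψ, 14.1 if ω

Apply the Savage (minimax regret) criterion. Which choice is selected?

IV

Column bests: θ=16.3, φ=16.2, ψ=16.0, ω=16.3.
I regrets: 2.2, 1.3, 1.8, 1.0 → max 2.2
II regrets: 1.1, 1.3, 0.3, 0.0 → max 1.3
III regrets: 1.7, 2.2, 0.7, 1.2 → max 2.2
IV regrets: 1.2, 0.0, 0.6, 0.5 → max 1.2
V regrets: 2.3, 1.6, 0.0, 0.5 → max 2.3
VI regrets: 0.0, 1.8, 2.0, 0.7 → max 2.0
VII regrets: 0.3, 0.1, 1.7, 2.2 → max 2.2
Smallest max regret = 1.2 → IV.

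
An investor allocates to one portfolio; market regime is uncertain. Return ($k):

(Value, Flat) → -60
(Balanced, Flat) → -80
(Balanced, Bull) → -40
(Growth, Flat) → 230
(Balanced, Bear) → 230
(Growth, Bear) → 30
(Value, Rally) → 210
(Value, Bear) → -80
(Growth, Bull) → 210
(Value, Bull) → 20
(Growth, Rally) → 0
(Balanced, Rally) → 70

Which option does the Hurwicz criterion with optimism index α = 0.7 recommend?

Growth

Value: 0.7·210 + 0.3·(-80) = 123
Balanced: 0.7·230 + 0.3·(-80) = 137
Growth: 0.7·230 + 0.3·0 = 161
Highest Hurwicz score = 161 → Growth.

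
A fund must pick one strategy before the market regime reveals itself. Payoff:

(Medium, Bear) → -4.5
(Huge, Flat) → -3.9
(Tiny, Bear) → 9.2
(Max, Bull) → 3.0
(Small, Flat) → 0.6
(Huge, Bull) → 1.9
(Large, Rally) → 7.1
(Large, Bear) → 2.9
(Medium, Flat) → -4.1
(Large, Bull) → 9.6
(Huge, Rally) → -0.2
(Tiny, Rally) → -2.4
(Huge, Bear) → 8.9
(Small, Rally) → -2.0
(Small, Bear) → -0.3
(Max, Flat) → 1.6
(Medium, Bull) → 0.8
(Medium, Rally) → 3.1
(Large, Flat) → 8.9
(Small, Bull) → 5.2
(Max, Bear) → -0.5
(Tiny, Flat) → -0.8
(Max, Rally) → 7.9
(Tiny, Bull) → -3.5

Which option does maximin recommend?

Row minima: Tiny=-3.5, Small=-2.0, Medium=-4.5, Large=2.9, Huge=-3.9, Max=-0.5
Best worst-case = 2.9 → Large.

Large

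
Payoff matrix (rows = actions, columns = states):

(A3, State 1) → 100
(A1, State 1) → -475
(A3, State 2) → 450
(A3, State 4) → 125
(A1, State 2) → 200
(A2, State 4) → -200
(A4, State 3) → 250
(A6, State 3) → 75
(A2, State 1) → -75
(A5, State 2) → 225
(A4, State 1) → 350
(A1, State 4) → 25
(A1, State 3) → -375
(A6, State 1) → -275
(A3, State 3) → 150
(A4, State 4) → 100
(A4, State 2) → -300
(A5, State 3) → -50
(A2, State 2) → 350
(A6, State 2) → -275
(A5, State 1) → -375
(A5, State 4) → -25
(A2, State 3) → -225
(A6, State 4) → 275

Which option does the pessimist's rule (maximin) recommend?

A3

Row minima: A1=-475, A2=-225, A3=100, A4=-300, A5=-375, A6=-275
Best worst-case = 100 → A3.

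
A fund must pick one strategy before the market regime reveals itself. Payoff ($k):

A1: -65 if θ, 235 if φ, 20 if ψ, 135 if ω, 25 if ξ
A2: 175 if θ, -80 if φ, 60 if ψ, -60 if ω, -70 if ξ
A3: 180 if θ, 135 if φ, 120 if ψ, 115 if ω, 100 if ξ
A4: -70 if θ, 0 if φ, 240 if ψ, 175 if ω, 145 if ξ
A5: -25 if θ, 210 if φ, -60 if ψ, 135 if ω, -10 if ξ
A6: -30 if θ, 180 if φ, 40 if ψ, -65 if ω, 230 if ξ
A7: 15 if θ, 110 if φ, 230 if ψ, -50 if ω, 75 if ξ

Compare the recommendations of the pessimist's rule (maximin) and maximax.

maximin → A3; maximax → A4 (disagree)

Row minima: A1=-65, A2=-80, A3=100, A4=-70, A5=-60, A6=-65, A7=-50
Best worst-case = 100 → A3.
Row maxima: A1=235, A2=175, A3=180, A4=240, A5=210, A6=230, A7=230
Best best-case = 240 → A4.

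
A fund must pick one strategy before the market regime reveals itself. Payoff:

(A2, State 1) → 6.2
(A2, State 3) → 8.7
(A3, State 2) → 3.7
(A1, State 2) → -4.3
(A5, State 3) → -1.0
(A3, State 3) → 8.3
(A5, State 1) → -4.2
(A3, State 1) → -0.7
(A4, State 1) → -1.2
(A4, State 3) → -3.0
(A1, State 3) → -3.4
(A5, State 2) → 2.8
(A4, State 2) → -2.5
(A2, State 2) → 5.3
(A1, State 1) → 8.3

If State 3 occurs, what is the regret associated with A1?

Best payoff under State 3 is 8.7.
Regret = 8.7 − (-3.4) = 12.1.

12.1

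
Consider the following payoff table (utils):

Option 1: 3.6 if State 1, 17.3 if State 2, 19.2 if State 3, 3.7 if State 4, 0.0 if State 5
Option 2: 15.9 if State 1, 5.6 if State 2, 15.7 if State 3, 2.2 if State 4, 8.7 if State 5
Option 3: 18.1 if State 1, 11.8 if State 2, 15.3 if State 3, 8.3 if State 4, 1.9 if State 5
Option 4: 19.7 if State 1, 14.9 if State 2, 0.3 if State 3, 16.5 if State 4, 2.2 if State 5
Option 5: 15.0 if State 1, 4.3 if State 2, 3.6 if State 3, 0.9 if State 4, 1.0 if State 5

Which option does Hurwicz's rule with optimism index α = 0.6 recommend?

Option 1: 0.6·19.2 + 0.4·0.0 = 11.52
Option 2: 0.6·15.9 + 0.4·2.2 = 10.42
Option 3: 0.6·18.1 + 0.4·1.9 = 11.62
Option 4: 0.6·19.7 + 0.4·0.3 = 11.94
Option 5: 0.6·15.0 + 0.4·0.9 = 9.36
Highest Hurwicz score = 11.94 → Option 4.

Option 4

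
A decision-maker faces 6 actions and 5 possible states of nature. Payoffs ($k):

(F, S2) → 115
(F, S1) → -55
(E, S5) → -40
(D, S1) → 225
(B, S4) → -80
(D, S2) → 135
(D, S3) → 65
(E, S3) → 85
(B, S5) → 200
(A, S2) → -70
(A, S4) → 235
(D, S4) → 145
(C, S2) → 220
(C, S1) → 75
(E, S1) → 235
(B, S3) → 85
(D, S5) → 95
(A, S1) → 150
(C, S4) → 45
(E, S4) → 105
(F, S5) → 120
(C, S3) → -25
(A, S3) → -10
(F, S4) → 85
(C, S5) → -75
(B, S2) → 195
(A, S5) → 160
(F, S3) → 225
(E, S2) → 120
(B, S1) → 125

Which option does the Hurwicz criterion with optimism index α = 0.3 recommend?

D

A: 0.3·235 + 0.7·(-70) = 21.5
B: 0.3·200 + 0.7·(-80) = 4
C: 0.3·220 + 0.7·(-75) = 13.5
D: 0.3·225 + 0.7·65 = 113
E: 0.3·235 + 0.7·(-40) = 42.5
F: 0.3·225 + 0.7·(-55) = 29
Highest Hurwicz score = 113 → D.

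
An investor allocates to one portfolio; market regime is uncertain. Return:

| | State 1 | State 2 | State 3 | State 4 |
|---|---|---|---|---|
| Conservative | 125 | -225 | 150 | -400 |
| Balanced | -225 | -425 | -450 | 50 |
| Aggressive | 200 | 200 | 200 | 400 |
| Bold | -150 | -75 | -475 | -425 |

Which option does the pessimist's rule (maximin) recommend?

Aggressive

Row minima: Conservative=-400, Balanced=-450, Aggressive=200, Bold=-475
Best worst-case = 200 → Aggressive.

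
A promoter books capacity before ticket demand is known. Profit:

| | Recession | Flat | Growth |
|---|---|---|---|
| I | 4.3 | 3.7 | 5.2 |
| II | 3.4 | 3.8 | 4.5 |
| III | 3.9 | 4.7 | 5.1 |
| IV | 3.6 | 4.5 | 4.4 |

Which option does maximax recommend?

Row maxima: I=5.2, II=4.5, III=5.1, IV=4.5
Best best-case = 5.2 → I.

I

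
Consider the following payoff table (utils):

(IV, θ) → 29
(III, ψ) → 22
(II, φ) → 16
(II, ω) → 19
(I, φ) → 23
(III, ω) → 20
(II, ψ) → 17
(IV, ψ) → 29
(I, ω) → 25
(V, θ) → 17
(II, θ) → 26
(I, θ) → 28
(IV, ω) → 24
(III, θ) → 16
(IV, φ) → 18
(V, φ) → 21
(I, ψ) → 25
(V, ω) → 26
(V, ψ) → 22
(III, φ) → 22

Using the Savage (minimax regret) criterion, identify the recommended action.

I

Column bests: θ=29, φ=23, ψ=29, ω=26.
I regrets: 1, 0, 4, 1 → max 4
II regrets: 3, 7, 12, 7 → max 12
III regrets: 13, 1, 7, 6 → max 13
IV regrets: 0, 5, 0, 2 → max 5
V regrets: 12, 2, 7, 0 → max 12
Smallest max regret = 4 → I.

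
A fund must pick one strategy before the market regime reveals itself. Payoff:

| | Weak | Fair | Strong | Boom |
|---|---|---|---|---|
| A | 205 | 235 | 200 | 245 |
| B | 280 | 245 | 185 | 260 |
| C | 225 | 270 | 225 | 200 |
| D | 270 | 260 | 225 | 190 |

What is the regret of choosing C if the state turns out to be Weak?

Best payoff under Weak is 280.
Regret = 280 − 225 = 55.

55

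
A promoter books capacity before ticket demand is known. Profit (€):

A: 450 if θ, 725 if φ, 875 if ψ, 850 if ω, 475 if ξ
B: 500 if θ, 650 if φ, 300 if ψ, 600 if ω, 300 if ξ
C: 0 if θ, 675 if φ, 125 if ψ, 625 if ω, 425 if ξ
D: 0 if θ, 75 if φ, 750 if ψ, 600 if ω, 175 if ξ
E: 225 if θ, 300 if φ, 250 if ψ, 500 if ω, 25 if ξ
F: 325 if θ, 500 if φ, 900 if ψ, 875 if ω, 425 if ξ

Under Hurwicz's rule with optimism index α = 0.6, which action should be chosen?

A: 0.6·875 + 0.4·450 = 705
B: 0.6·650 + 0.4·300 = 510
C: 0.6·675 + 0.4·0 = 405
D: 0.6·750 + 0.4·0 = 450
E: 0.6·500 + 0.4·25 = 310
F: 0.6·900 + 0.4·325 = 670
Highest Hurwicz score = 705 → A.

A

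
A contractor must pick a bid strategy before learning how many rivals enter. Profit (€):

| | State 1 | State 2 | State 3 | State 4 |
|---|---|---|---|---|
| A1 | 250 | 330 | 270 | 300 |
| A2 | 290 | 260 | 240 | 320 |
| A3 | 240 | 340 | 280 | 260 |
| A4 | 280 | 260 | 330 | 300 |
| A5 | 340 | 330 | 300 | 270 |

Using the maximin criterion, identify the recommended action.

Row minima: A1=250, A2=240, A3=240, A4=260, A5=270
Best worst-case = 270 → A5.

A5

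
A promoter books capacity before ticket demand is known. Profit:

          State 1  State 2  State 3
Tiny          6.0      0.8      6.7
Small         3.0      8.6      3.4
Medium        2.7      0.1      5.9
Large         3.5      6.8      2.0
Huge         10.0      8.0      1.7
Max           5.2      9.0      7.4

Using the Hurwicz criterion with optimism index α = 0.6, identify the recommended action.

Tiny: 0.6·6.7 + 0.4·0.8 = 4.34
Small: 0.6·8.6 + 0.4·3.0 = 6.36
Medium: 0.6·5.9 + 0.4·0.1 = 3.58
Large: 0.6·6.8 + 0.4·2.0 = 4.88
Huge: 0.6·10.0 + 0.4·1.7 = 6.68
Max: 0.6·9.0 + 0.4·5.2 = 7.48
Highest Hurwicz score = 7.48 → Max.

Max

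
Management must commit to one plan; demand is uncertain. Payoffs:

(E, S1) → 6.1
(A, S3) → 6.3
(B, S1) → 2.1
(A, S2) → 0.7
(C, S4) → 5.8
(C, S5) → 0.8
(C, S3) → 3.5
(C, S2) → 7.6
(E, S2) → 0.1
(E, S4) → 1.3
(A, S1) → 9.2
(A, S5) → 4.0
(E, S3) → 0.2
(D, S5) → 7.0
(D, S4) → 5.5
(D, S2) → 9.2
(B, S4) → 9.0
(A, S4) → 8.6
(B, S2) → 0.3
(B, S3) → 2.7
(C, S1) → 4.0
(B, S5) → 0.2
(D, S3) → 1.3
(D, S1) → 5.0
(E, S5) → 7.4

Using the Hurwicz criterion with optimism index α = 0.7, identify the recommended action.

A: 0.7·9.2 + 0.3·0.7 = 6.65
B: 0.7·9.0 + 0.3·0.2 = 6.36
C: 0.7·7.6 + 0.3·0.8 = 5.56
D: 0.7·9.2 + 0.3·1.3 = 6.83
E: 0.7·7.4 + 0.3·0.1 = 5.21
Highest Hurwicz score = 6.83 → D.

D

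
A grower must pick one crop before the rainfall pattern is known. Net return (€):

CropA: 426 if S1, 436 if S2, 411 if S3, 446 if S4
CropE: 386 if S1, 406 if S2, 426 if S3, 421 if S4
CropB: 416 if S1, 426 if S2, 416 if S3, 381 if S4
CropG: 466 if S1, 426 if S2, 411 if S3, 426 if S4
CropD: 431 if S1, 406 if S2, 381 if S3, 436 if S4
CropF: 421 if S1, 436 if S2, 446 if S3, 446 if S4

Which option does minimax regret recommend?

Column bests: S1=466, S2=436, S3=446, S4=446.
CropA regrets: 40, 0, 35, 0 → max 40
CropE regrets: 80, 30, 20, 25 → max 80
CropB regrets: 50, 10, 30, 65 → max 65
CropG regrets: 0, 10, 35, 20 → max 35
CropD regrets: 35, 30, 65, 10 → max 65
CropF regrets: 45, 0, 0, 0 → max 45
Smallest max regret = 35 → CropG.

CropG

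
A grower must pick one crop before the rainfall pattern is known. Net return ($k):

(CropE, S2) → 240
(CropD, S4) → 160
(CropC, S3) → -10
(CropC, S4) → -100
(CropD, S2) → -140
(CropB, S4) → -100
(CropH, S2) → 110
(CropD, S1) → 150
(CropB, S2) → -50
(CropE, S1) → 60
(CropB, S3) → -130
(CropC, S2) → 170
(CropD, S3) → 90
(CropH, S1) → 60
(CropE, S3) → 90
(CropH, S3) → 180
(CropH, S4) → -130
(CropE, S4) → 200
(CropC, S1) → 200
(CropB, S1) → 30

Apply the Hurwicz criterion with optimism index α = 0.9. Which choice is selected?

CropE

CropB: 0.9·30 + 0.1·(-130) = 14
CropD: 0.9·160 + 0.1·(-140) = 130
CropE: 0.9·240 + 0.1·60 = 222
CropH: 0.9·180 + 0.1·(-130) = 149
CropC: 0.9·200 + 0.1·(-100) = 170
Highest Hurwicz score = 222 → CropE.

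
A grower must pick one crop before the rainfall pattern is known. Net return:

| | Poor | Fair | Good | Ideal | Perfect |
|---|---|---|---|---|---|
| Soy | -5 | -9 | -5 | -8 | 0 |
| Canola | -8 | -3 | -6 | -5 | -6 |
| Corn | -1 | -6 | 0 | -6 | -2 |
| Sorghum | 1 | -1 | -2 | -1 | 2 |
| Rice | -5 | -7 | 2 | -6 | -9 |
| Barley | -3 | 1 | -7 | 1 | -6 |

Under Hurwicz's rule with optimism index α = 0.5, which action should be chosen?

Sorghum

Soy: 0.5·0 + 0.5·(-9) = -4.5
Canola: 0.5·(-3) + 0.5·(-8) = -5.5
Corn: 0.5·0 + 0.5·(-6) = -3
Sorghum: 0.5·2 + 0.5·(-2) = 0
Rice: 0.5·2 + 0.5·(-9) = -3.5
Barley: 0.5·1 + 0.5·(-7) = -3
Highest Hurwicz score = 0 → Sorghum.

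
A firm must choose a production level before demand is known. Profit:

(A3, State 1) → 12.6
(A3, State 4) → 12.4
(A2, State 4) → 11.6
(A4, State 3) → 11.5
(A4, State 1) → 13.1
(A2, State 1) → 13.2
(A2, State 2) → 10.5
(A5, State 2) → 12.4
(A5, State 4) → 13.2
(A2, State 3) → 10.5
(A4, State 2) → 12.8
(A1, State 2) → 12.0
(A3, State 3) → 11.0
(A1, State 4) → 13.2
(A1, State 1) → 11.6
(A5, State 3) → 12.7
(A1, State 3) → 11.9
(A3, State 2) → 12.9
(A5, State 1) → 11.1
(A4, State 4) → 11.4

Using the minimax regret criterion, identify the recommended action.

Column bests: State 1=13.2, State 2=12.9, State 3=12.7, State 4=13.2.
A1 regrets: 1.6, 0.9, 0.8, 0.0 → max 1.6
A2 regrets: 0.0, 2.4, 2.2, 1.6 → max 2.4
A3 regrets: 0.6, 0.0, 1.7, 0.8 → max 1.7
A4 regrets: 0.1, 0.1, 1.2, 1.8 → max 1.8
A5 regrets: 2.1, 0.5, 0.0, 0.0 → max 2.1
Smallest max regret = 1.6 → A1.

A1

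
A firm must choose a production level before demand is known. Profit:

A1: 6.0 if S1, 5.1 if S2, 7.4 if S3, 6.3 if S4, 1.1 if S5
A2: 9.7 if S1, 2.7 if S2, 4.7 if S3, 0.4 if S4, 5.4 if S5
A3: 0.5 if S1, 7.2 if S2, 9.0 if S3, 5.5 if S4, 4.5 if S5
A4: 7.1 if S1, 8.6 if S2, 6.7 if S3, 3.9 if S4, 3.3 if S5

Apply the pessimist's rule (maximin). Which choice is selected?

A4

Row minima: A1=1.1, A2=0.4, A3=0.5, A4=3.3
Best worst-case = 3.3 → A4.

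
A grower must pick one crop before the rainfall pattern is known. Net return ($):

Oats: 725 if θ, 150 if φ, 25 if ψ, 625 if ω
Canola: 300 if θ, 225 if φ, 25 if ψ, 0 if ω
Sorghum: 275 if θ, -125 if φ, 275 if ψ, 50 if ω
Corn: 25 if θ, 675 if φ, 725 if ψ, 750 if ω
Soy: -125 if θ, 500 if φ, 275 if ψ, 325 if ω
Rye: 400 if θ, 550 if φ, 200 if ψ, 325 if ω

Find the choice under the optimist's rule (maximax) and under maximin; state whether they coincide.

Row maxima: Oats=725, Canola=300, Sorghum=275, Corn=750, Soy=500, Rye=550
Best best-case = 750 → Corn.
Row minima: Oats=25, Canola=0, Sorghum=-125, Corn=25, Soy=-125, Rye=200
Best worst-case = 200 → Rye.

maximax → Corn; maximin → Rye (disagree)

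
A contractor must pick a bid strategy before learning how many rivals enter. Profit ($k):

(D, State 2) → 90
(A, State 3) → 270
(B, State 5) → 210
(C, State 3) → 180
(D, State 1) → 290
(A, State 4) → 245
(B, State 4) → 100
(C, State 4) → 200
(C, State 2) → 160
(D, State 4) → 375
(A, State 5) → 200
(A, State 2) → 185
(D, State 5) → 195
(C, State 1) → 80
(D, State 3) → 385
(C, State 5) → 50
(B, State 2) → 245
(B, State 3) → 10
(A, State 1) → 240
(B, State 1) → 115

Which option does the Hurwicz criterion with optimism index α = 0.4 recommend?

A

A: 0.4·270 + 0.6·185 = 219
B: 0.4·245 + 0.6·10 = 104
C: 0.4·200 + 0.6·50 = 110
D: 0.4·385 + 0.6·90 = 208
Highest Hurwicz score = 219 → A.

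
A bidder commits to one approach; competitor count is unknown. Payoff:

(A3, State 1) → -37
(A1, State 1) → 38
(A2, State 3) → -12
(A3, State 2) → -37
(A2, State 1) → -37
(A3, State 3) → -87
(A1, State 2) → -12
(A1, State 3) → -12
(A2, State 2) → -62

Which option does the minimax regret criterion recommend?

A1

Column bests: State 1=38, State 2=-12, State 3=-12.
A1 regrets: 0, 0, 0 → max 0
A2 regrets: 75, 50, 0 → max 75
A3 regrets: 75, 25, 75 → max 75
Smallest max regret = 0 → A1.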